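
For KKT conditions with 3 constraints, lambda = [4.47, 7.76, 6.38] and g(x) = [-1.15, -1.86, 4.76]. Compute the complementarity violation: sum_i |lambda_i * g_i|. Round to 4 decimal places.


KKT complementary slackness check:
lambda_1 * g_1 = 4.47 * -1.15 = -5.1405
lambda_2 * g_2 = 7.76 * -1.86 = -14.4336
lambda_3 * g_3 = 6.38 * 4.76 = 30.3688
Total violation = 5.1405 + 14.4336 + 30.3688 = 49.9429


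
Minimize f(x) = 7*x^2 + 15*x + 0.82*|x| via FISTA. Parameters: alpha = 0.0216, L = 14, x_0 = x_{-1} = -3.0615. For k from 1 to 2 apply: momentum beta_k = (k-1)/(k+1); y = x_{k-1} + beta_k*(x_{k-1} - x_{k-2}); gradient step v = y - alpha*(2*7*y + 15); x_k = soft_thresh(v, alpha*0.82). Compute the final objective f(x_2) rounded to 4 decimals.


FISTA on f(x) = 7*x^2 + 15*x + 0.82*|x|
L = 14, alpha = 0.0216
Iteration 1: beta = 0.0, y = -3.0615 + 0.0*(-3.0615 + 3.0615) = -3.0615
  grad(y) = -27.861, v = y - alpha*grad = -2.4597
  prox(v) = soft_thresh(-2.4597, 0.0177) = -2.442
Iteration 2: beta = 0.3333, y = -2.442 + 0.3333*(-2.442 + 3.0615) = -2.2355
  grad(y) = -16.2968, v = y - alpha*grad = -1.8835
  prox(v) = soft_thresh(-1.8835, 0.0177) = -1.8658
f(x_2) = 7*(-1.8658)^2 + 15*(-1.8658) + 0.82*|-1.8658| = -2.089


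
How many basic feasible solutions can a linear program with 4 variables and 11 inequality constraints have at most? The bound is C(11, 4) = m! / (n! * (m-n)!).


Each vertex corresponds to some choice of n active constraints out of m, so the number of vertices is at most C(m, n) = m! / (n!(m-n)!).
m = 11, n = 4
Numerator: 11 * 10 * 9 * 8
Denominator: 4! = 24
C(11, 4) = 330


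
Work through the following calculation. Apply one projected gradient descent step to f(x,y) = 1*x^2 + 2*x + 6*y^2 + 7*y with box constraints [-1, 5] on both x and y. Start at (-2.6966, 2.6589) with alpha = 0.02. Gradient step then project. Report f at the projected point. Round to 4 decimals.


Step 1: Compute gradient at (-2.6966, 2.6589).
grad_x = 2*1*-2.6966 + 2 = -3.3932
grad_y = 2*6*2.6589 + 7 = 38.9068
Step 2: Gradient step.
x_raw = -2.6966 - 0.02*-3.3932 = -2.6287
y_raw = 2.6589 - 0.02*38.9068 = 1.8808
Step 3: Project onto [-1, 5].
x_proj = clip(-2.6287) = -1.0
y_proj = clip(1.8808) = 1.8808
Step 4: Evaluate f.
f(-1.0, 1.8808) = 33.389


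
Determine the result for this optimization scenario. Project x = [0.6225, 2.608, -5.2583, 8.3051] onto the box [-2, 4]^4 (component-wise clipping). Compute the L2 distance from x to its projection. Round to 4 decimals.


Project each component onto [-2, 4].
clip(0.6225) = 0.6225, clip(2.608) = 2.608, clip(-5.2583) = -2.0, clip(8.3051) = 4.0
Projection = [0.6225, 2.608, -2.0, 4.0]
Squared diffs: [0.0, 0.0, 10.6165, 18.5339]
Distance = sqrt(29.1504) = 5.3991


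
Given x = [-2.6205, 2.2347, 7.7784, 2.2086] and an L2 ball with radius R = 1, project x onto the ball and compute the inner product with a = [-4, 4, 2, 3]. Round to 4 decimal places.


Step 1: Compute ||x|| (intermediates to 6 decimals).
||x|| = sqrt((-2.6205)^2 + 2.2347^2 + 7.7784^2 + 2.2086^2) = 8.788761
Step 2: Project.
Since ||x|| > R, scale = R/||x|| = 1/8.788761 = 0.113782, proj(x) = scale * x
proj(x) = [-0.298166, 0.254269, 0.885042, 0.251299]
Step 3: Dot product.
a^T * proj(x) = -4*(-0.298166) + 4*0.254269 + 2*0.885042 + 3*0.251299 = 4.7337


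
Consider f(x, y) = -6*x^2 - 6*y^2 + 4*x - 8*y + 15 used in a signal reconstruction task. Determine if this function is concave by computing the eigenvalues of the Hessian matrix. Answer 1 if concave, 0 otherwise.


The Hessian of f(x,y) = -6*x^2 - 6*y^2 + 4*x - 8*y + 15 is:
H = [[-12, 0], [0, -12]]
Trace = -12 - 12 = -24
Determinant = -12*-12 - (0)^2 = 144
Discriminant = (-24)^2 - 4*144 = 0.0
Eigenvalues: lambda_1 = -12.0, lambda_2 = -12.0
The function is concave.

1


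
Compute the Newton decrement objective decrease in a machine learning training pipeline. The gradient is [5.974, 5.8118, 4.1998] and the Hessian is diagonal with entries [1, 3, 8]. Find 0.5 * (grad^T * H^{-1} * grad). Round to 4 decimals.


Step 1: H is diagonal, so H^(-1) * g = [5.974, 1.9373, 0.525].
Step 2: g^T H^(-1) g = sum_i g_i^2 / H_ii
  = (5.974)^2/1 + (5.8118)^2/3 + (4.1998)^2/8
  = 35.6887 + 11.259 + 2.2048 = 49.1525
Step 3: Objective decrease = 0.5 * g^T H^(-1) g = 24.5762


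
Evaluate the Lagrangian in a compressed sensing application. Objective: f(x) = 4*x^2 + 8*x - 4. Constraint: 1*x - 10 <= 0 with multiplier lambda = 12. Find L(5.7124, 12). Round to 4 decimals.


Step 1: Evaluate f(x).
f(5.7124) = 4*5.7124^2 + 8*5.7124 - 4 = 172.2253
Step 2: Evaluate g(x).
g(5.7124) = 1*5.7124 - 10 = -4.2876
Step 3: Compute Lagrangian.
L = 172.2253 + 12*-4.2876 = 120.7741


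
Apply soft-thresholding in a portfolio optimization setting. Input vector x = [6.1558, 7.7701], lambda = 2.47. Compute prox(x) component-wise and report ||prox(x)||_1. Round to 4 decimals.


Soft-thresholding with lambda = 2.47:
prox(6.1558) = sign(6.1558)*max(|6.1558| - 2.47, 0) = 3.6858
prox(7.7701) = sign(7.7701)*max(|7.7701| - 2.47, 0) = 5.3001
prox(x) = [3.6858, 5.3001]
||prox(x)||_1 = 3.6858 + 5.3001 = 8.9859


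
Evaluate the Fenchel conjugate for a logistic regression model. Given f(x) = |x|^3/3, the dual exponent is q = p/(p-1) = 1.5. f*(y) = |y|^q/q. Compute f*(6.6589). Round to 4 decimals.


The conjugate exponent q satisfies 1/p + 1/q = 1.
p = 3, so q = 3/(3 - 1) = 1.5
|y|^q = 6.6589^1.5 = 17.1832
f*(6.6589) = 17.1832 / 1.5 = 11.4555


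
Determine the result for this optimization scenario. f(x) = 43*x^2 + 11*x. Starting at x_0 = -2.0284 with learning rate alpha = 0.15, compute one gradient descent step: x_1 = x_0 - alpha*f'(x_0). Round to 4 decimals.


We compute the gradient at x_0 and apply the update.
f'(x) = 86*x + 11
f'(-2.0284) = 86*-2.0284 + 11 = -163.4424
x_1 = -2.0284 - 0.15*-163.4424 = 22.488


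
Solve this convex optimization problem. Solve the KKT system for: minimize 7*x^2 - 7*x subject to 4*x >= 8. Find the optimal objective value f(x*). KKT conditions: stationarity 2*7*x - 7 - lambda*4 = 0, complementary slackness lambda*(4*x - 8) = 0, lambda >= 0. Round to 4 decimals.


Step 1: Try lambda = 0 (constraint inactive).
x_unc = 7/(2*7) = 0.5
Check: 4*0.5 = 2.0 < 8 -- violated!
Step 2: Constraint must be active: 4*x = 8
x* = 8/4 = 2.0
lambda = (2*7*2.0 - 7)/4 = 5.25
Step 3: Compute optimal value.
f(x*) = 7*2.0^2 - 7*2.0 = 14.0


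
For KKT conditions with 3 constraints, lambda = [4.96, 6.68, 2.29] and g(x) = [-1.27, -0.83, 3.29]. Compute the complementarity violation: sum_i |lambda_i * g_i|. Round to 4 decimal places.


KKT complementary slackness check:
lambda_1 * g_1 = 4.96 * -1.27 = -6.2992
lambda_2 * g_2 = 6.68 * -0.83 = -5.5444
lambda_3 * g_3 = 2.29 * 3.29 = 7.5341
Total violation = 6.2992 + 5.5444 + 7.5341 = 19.3777


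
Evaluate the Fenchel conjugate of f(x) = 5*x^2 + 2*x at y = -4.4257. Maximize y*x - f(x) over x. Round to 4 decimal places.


f*(y) = sup_x {y*x - a*x^2 - b*x} = sup_x {(y-b)*x - a*x^2}
FOC: (y - b) - 2a*x = 0 => x* = (y - b)/(2a)
x* = (-4.4257 - 2)/(2*5) = -0.6426
f*(-4.4257) = (y-b)^2/(4a) = (-4.4257 - 2)^2/(4*5)
= 41.2896/20 = 2.0645


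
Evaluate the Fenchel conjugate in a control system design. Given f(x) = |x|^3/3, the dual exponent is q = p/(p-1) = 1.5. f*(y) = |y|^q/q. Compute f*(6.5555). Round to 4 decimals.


The conjugate exponent q satisfies 1/p + 1/q = 1.
p = 3, so q = 3/(3 - 1) = 1.5
|y|^q = 6.5555^1.5 = 16.7845
f*(6.5555) = 16.7845 / 1.5 = 11.1897


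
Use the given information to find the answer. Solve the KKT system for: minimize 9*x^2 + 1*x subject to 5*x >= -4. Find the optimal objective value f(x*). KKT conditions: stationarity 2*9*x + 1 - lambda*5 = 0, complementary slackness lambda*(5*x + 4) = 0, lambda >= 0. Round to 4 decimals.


Step 1: Try lambda = 0 (constraint inactive).
Stationarity: 2*9*x + 1 = 0
x* = -1/(2*9) = -1/18 = -0.0556 (rounded; the exact value -1/18 is used below)
Check constraint: 5*-0.0556 = -0.278 >= -4 -- satisfied.
Step 2: Compute optimal value.
f(x*) = 9*(-1/18)^2 + 1*(-1/18) = -0.0278


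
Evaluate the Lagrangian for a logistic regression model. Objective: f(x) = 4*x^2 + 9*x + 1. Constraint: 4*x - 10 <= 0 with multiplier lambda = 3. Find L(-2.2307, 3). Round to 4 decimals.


Step 1: Evaluate f(x).
f(-2.2307) = 4*(-2.2307)^2 + 9*(-2.2307) + 1 = 0.8278
Step 2: Evaluate g(x).
g(-2.2307) = 4*-2.2307 - 10 = -18.9228
Step 3: Compute Lagrangian.
L = 0.8278 + 3*-18.9228 = -55.9406


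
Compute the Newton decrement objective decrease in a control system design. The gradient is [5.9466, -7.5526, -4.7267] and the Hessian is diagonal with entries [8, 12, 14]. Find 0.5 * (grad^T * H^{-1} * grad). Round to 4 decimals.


Step 1: H is diagonal, so H^(-1) * g = [0.7433, -0.6294, -0.3376].
Step 2: g^T H^(-1) g = sum_i g_i^2 / H_ii
  = (5.9466)^2/8 + (-7.5526)^2/12 + (-4.7267)^2/14
  = 4.4203 + 4.7535 + 1.5958 = 10.7696
Step 3: Objective decrease = 0.5 * g^T H^(-1) g = 5.3848


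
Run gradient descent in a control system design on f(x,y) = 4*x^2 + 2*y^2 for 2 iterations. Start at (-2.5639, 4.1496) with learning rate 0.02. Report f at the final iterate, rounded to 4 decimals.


Gradient descent on f(x,y) = 4*x^2 + 2*y^2.
Starting point: (-2.5639, 4.1496), alpha = 0.02
Step 1: grad_x = 2*4*-2.5639 = -20.5112, grad_y = 2*2*4.1496 = 16.5984
  x_1 = -2.5639 - 0.02*-20.5112 = -2.1537
  y_1 = 4.1496 - 0.02*16.5984 = 3.8176
Step 2: grad_x = 2*4*-2.1537 = -17.2294, grad_y = 2*2*3.8176 = 15.2705
  x_2 = -2.1537 - 0.02*-17.2294 = -1.8091
  y_2 = 3.8176 - 0.02*15.2705 = 3.5122
f(-1.8091, 3.5122) = 4*(-1.8091)^2 + 2*3.5122^2 = 37.7626


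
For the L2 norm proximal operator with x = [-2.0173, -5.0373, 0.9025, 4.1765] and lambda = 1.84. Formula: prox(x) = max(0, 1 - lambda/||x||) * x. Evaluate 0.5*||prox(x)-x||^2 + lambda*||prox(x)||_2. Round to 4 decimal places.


Step 1: Compute ||x||.
||x|| = 6.9066
Step 2: Compute scaling factor.
scale = max(0, 1 - 1.84/6.9066) = 0.7336
Step 3: prox(x) = [-1.4799, -3.6953, 0.6621, 3.0638]
||prox(x)|| = 5.0666
Step 4: Proximal objective.
0.5*||prox-x||^2 = 1.6928
lambda*||prox|| = 9.3225
Total = 11.0154


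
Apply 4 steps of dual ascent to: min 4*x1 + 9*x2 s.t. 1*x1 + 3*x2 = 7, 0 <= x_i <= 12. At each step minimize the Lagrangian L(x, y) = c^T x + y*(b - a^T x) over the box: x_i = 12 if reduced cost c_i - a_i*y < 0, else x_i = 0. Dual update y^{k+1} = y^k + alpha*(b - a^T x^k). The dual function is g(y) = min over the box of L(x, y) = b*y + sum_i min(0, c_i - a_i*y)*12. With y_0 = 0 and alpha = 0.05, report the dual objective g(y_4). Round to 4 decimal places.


Dual ascent for LP: min 4*x1 + 9*x2, 1*x1 + 3*x2 = 7, 0 <= x_i <= 12
Step 1: y^k = 0.0, reduced costs: (4.0, 9.0)
  x^k = (0.0, 0.0), subgradient = b - a^T x = 7.0
  y^{k+1} = 0.0 + 0.05*7.0 = 0.35
Step 2: y^k = 0.35, reduced costs: (3.65, 7.95)
  x^k = (0.0, 0.0), subgradient = b - a^T x = 7.0
  y^{k+1} = 0.35 + 0.05*7.0 = 0.7
Step 3: y^k = 0.7, reduced costs: (3.3, 6.9)
  x^k = (0.0, 0.0), subgradient = b - a^T x = 7.0
  y^{k+1} = 0.7 + 0.05*7.0 = 1.05
Step 4: y^k = 1.05, reduced costs: (2.95, 5.85)
  x^k = (0.0, 0.0), subgradient = b - a^T x = 7.0
  y^{k+1} = 1.05 + 0.05*7.0 = 1.4
Dual objective at y_4 = 1.4: reduced costs (2.6, 4.8), box minimizer x = (0.0, 0.0)
g(y_4) = b*y + (c1 - a1*y)*x1 + (c2 - a2*y)*x2 = 7*1.4 + 2.6*0.0 + 4.8*0.0 = 9.8 + 0.0 + 0.0 = 9.8


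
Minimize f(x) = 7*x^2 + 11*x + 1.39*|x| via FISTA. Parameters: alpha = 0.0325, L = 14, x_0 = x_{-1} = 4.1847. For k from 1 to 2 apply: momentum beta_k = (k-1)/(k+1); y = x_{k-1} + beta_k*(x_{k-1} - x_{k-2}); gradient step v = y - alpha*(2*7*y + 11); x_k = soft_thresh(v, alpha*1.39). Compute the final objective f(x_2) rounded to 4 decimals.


FISTA on f(x) = 7*x^2 + 11*x + 1.39*|x|
L = 14, alpha = 0.0325
Iteration 1: beta = 0.0, y = 4.1847 + 0.0*(4.1847 - 4.1847) = 4.1847
  grad(y) = 69.5858, v = y - alpha*grad = 1.9232
  prox(v) = soft_thresh(1.9232, 0.0452) = 1.878
Iteration 2: beta = 0.3333, y = 1.878 + 0.3333*(1.878 - 4.1847) = 1.1091
  grad(y) = 26.5271, v = y - alpha*grad = 0.2469
  prox(v) = soft_thresh(0.2469, 0.0452) = 0.2018
f(x_2) = 7*0.2018^2 + 11*0.2018 + 1.39*|0.2018| = 2.785


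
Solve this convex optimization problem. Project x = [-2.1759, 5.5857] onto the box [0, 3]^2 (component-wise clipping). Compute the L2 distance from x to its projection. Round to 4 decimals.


Project each component onto [0, 3].
clip(-2.1759) = 0.0, clip(5.5857) = 3.0
Projection = [0.0, 3.0]
Squared diffs: [4.7345, 6.6858]
Distance = sqrt(11.4203) = 3.3794


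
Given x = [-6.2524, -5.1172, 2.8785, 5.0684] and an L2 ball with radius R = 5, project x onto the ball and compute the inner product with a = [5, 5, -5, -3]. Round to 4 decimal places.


Step 1: Compute ||x|| (intermediates to 6 decimals).
||x|| = sqrt((-6.2524)^2 + (-5.1172)^2 + 2.8785^2 + 5.0684^2) = 9.962564
Step 2: Project.
Since ||x|| > R, scale = R/||x|| = 5/9.962564 = 0.501879, proj(x) = scale * x
proj(x) = [-3.137948, -2.568215, 1.444659, 2.543724]
Step 3: Dot product.
a^T * proj(x) = 5*(-3.137948) + 5*(-2.568215) - 5*1.444659 - 3*2.543724 = -43.3853


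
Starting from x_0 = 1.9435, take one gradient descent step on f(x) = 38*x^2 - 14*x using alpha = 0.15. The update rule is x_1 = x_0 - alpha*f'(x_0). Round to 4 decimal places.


We compute the gradient at x_0 and apply the update.
f'(x) = 76*x - 14
f'(1.9435) = 76*1.9435 - 14 = 133.706
x_1 = 1.9435 - 0.15*133.706 = -18.1124


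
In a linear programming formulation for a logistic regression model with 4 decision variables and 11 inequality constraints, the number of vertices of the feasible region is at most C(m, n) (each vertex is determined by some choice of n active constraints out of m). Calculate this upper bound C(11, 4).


Each vertex corresponds to some choice of n active constraints out of m, so the number of vertices is at most C(m, n) = m! / (n!(m-n)!).
m = 11, n = 4
Numerator: 11 * 10 * 9 * 8
Denominator: 4! = 24
C(11, 4) = 330


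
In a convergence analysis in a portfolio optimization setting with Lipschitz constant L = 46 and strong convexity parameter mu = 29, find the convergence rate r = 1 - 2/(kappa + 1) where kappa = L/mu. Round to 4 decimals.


Step 1: Compute the condition number.
kappa = L/mu = 46/29 = 1.5862
Step 2: Compute the convergence rate.
r = 1 - 2/(kappa + 1) = 1 - 2*mu/(L + mu) = (L - mu)/(L + mu) = 17/75 = 0.2267


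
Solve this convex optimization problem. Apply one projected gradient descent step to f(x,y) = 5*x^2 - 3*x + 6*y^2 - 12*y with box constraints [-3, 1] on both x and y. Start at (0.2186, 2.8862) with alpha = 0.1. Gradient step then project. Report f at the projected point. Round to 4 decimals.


Step 1: Compute gradient at (0.2186, 2.8862).
grad_x = 2*5*0.2186 - 3 = -0.814
grad_y = 2*6*2.8862 - 12 = 22.6344
Step 2: Gradient step.
x_raw = 0.2186 - 0.1*-0.814 = 0.3
y_raw = 2.8862 - 0.1*22.6344 = 0.6228
Step 3: Project onto [-3, 1].
x_proj = clip(0.3) = 0.3
y_proj = clip(0.6228) = 0.6228
Step 4: Evaluate f.
f(0.3, 0.6228) = -5.5961


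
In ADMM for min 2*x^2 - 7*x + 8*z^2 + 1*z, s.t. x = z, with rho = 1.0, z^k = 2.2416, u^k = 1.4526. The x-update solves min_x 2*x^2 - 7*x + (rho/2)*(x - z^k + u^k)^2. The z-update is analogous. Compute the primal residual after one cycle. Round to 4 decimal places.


ADMM iteration with rho = 1.0, z^k = 2.2416, u^k = 1.4526
Step 1: x-update.
Minimize 2*x^2 - 7*x + (1.0/2)*(x - 2.2416 + 1.4526)^2
FOC: (2*2 + 1.0)*x = 7 + 1.0*(2.2416 - 1.4526)
x^{k+1} = 1.5578
Step 2: z-update.
Minimize 8*z^2 + 1*z + (1.0/2)*(1.5578 - z + 1.4526)^2
FOC: (2*8 + 1.0)*z = -1 + 1.0*(1.5578 + 1.4526)
z^{k+1} = 0.1183
Step 3: u-update.
u^{k+1} = 1.4526 + 1.5578 - 0.1183 = 2.8921
Step 4: Primal residual = |1.5578 - 0.1183| = 1.4395


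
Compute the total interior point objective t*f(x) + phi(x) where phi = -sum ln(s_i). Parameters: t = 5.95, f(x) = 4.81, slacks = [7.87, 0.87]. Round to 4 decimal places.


Step 1: Compute log-barrier.
ln values: [2.0631, -0.1393]
phi = -(2.0631 - 0.1393) = -1.9238
Step 2: Compute augmented objective.
t*f(x) = 5.95*4.81 = 28.6195
Total = 28.6195 - 1.9238 = 26.6957


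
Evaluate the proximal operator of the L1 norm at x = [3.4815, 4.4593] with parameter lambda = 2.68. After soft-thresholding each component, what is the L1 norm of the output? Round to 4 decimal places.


Soft-thresholding with lambda = 2.68:
prox(3.4815) = sign(3.4815)*max(|3.4815| - 2.68, 0) = 0.8015
prox(4.4593) = sign(4.4593)*max(|4.4593| - 2.68, 0) = 1.7793
prox(x) = [0.8015, 1.7793]
||prox(x)||_1 = 0.8015 + 1.7793 = 2.5808


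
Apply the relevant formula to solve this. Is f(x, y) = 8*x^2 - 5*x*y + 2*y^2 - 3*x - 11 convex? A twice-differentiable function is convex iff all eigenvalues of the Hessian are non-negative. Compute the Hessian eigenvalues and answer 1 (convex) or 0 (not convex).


The Hessian of f(x,y) = 8*x^2 - 5*x*y + 2*y^2 - 3*x - 11 is:
H = [[16, -5], [-5, 4]]
Trace = 16 + 4 = 20
Determinant = 16*4 - (-5)^2 = 39
Discriminant = (20)^2 - 4*39 = 244.0
Eigenvalues: lambda_1 = 2.1898, lambda_2 = 17.8102
The function is convex.

1


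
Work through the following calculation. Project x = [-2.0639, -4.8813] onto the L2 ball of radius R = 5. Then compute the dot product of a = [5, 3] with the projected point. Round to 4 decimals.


Step 1: Compute ||x|| (intermediates to 6 decimals).
||x|| = sqrt((-2.0639)^2 + (-4.8813)^2) = 5.299696
Step 2: Project.
Since ||x|| > R, scale = R/||x|| = 5/5.299696 = 0.94345, proj(x) = scale * x
proj(x) = [-1.947186, -4.605262]
Step 3: Dot product.
a^T * proj(x) = 5*(-1.947186) + 3*(-4.605262) = -23.5517


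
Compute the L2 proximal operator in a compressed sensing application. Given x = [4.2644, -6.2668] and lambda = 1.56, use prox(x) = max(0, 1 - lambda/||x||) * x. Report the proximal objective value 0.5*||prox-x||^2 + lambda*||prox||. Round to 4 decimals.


Step 1: Compute ||x||.
||x|| = 7.5801
Step 2: Compute scaling factor.
scale = max(0, 1 - 1.56/7.5801) = 0.7942
Step 3: prox(x) = [3.3868, -4.9771]
||prox(x)|| = 6.0201
Step 4: Proximal objective.
0.5*||prox-x||^2 = 1.2168
lambda*||prox|| = 9.3914
Total = 10.6082


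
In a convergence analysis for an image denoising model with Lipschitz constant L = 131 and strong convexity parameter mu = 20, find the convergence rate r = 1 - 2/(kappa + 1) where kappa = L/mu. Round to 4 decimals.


Step 1: Compute the condition number.
kappa = L/mu = 131/20 = 6.55
Step 2: Compute the convergence rate.
r = 1 - 2/(kappa + 1) = 1 - 2*mu/(L + mu) = (L - mu)/(L + mu) = 111/151 = 0.7351


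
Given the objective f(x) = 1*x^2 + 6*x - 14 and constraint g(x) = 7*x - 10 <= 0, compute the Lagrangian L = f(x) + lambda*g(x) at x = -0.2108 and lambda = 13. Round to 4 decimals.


Step 1: Evaluate f(x).
f(-0.2108) = 1*(-0.2108)^2 + 6*(-0.2108) - 14 = -15.2204
Step 2: Evaluate g(x).
g(-0.2108) = 7*-0.2108 - 10 = -11.4756
Step 3: Compute Lagrangian.
L = -15.2204 + 13*-11.4756 = -164.4032


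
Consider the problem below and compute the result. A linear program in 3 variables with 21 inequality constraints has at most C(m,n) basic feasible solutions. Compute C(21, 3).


Each vertex corresponds to some choice of n active constraints out of m, so the number of vertices is at most C(m, n) = m! / (n!(m-n)!).
m = 21, n = 3
Numerator: 21 * 20 * 19
Denominator: 3! = 6
C(21, 3) = 1330


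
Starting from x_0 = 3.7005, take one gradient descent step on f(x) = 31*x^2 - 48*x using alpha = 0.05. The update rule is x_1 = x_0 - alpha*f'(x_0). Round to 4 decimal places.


We compute the gradient at x_0 and apply the update.
f'(x) = 62*x - 48
f'(3.7005) = 62*3.7005 - 48 = 181.431
x_1 = 3.7005 - 0.05*181.431 = -5.3711


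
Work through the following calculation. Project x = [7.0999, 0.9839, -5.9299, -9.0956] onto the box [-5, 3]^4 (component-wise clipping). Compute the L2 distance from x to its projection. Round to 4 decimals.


Project each component onto [-5, 3].
clip(7.0999) = 3.0, clip(0.9839) = 0.9839, clip(-5.9299) = -5.0, clip(-9.0956) = -5.0
Projection = [3.0, 0.9839, -5.0, -5.0]
Squared diffs: [16.8092, 0.0, 0.8647, 16.7739]
Distance = sqrt(34.4478) = 5.8692


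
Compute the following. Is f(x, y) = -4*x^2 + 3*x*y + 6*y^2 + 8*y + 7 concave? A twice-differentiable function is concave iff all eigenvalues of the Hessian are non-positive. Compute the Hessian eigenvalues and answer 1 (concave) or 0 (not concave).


The Hessian of f(x,y) = -4*x^2 + 3*x*y + 6*y^2 + 8*y + 7 is:
H = [[-8, 3], [3, 12]]
Trace = -8 + 12 = 4
Determinant = -8*12 - (3)^2 = -105
Discriminant = (4)^2 - 4*-105 = 436.0
Eigenvalues: lambda_1 = -8.4403, lambda_2 = 12.4403
The function is not concave.

0


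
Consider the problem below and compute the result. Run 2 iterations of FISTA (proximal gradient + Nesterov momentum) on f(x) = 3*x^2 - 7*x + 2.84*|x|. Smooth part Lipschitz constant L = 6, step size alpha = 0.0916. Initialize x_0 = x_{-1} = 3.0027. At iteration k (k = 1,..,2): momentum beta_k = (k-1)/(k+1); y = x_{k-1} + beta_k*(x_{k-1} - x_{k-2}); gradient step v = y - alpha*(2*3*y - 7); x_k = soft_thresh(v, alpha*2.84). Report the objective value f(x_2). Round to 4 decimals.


FISTA on f(x) = 3*x^2 - 7*x + 2.84*|x|
L = 6, alpha = 0.0916
Iteration 1: beta = 0.0, y = 3.0027 + 0.0*(3.0027 - 3.0027) = 3.0027
  grad(y) = 11.0162, v = y - alpha*grad = 1.9936
  prox(v) = soft_thresh(1.9936, 0.2601) = 1.7335
Iteration 2: beta = 0.3333, y = 1.7335 + 0.3333*(1.7335 - 3.0027) = 1.3104
  grad(y) = 0.8624, v = y - alpha*grad = 1.2314
  prox(v) = soft_thresh(1.2314, 0.2601) = 0.9713
f(x_2) = 3*0.9713^2 - 7*0.9713 + 2.84*|0.9713| = -1.2104


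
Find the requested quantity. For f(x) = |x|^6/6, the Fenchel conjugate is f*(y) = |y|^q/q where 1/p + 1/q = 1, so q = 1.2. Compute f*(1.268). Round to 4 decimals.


The conjugate exponent q satisfies 1/p + 1/q = 1.
p = 6, so q = 6/(6 - 1) = 1.2
|y|^q = 1.268^1.2 = 1.3297
f*(1.268) = 1.3297 / 1.2 = 1.1081


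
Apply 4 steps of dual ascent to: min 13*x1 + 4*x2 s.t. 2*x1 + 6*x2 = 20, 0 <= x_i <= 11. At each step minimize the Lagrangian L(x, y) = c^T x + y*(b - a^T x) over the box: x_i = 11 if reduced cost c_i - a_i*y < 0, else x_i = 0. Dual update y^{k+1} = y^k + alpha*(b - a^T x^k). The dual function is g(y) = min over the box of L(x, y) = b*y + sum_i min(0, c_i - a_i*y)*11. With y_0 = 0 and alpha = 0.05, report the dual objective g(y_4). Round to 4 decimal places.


Dual ascent for LP: min 13*x1 + 4*x2, 2*x1 + 6*x2 = 20, 0 <= x_i <= 11
Step 1: y^k = 0.0, reduced costs: (13.0, 4.0)
  x^k = (0.0, 0.0), subgradient = b - a^T x = 20.0
  y^{k+1} = 0.0 + 0.05*20.0 = 1.0
Step 2: y^k = 1.0, reduced costs: (11.0, -2.0)
  x^k = (0.0, 11.0), subgradient = b - a^T x = -46.0
  y^{k+1} = 1.0 + 0.05*-46.0 = -1.3
Step 3: y^k = -1.3, reduced costs: (15.6, 11.8)
  x^k = (0.0, 0.0), subgradient = b - a^T x = 20.0
  y^{k+1} = -1.3 + 0.05*20.0 = -0.3
Step 4: y^k = -0.3, reduced costs: (13.6, 5.8)
  x^k = (0.0, 0.0), subgradient = b - a^T x = 20.0
  y^{k+1} = -0.3 + 0.05*20.0 = 0.7
Dual objective at y_4 = 0.7: reduced costs (11.6, -0.2), box minimizer x = (0.0, 11.0)
g(y_4) = b*y + (c1 - a1*y)*x1 + (c2 - a2*y)*x2 = 20*0.7 + 11.6*0.0 + (-0.2)*11.0 = 14.0 + 0.0 - 2.2 = 11.8


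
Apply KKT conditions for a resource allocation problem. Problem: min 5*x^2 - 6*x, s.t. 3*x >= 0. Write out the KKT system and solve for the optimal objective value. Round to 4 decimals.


Step 1: Try lambda = 0 (constraint inactive).
Stationarity: 2*5*x - 6 = 0
x* = 6/(2*5) = 0.6
Check constraint: 3*0.6 = 1.8 >= 0 -- satisfied.
Step 2: Compute optimal value.
f(x*) = 5*0.6^2 - 6*0.6 = -1.8


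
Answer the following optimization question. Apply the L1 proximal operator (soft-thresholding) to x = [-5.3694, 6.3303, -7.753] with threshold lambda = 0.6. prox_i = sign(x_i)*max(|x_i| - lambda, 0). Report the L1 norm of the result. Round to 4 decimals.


Soft-thresholding with lambda = 0.6:
prox(-5.3694) = sign(-5.3694)*max(|-5.3694| - 0.6, 0) = -4.7694
prox(6.3303) = sign(6.3303)*max(|6.3303| - 0.6, 0) = 5.7303
prox(-7.753) = sign(-7.753)*max(|-7.753| - 0.6, 0) = -7.153
prox(x) = [-4.7694, 5.7303, -7.153]
||prox(x)||_1 = 4.7694 + 5.7303 + 7.153 = 17.6527


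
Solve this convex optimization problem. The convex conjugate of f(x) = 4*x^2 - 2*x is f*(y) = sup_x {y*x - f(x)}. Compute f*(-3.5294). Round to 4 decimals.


f*(y) = sup_x {y*x - a*x^2 - b*x} = sup_x {(y-b)*x - a*x^2}
FOC: (y - b) - 2a*x = 0 => x* = (y - b)/(2a)
x* = (-3.5294 + 2)/(2*4) = -0.1912
f*(-3.5294) = (y-b)^2/(4a) = (-3.5294 + 2)^2/(4*4)
= 2.3391/16 = 0.1462


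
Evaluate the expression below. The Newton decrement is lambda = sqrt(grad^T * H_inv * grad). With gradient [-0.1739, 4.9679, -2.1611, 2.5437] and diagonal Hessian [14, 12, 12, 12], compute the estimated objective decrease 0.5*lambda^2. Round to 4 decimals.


Step 1: H is diagonal, so H^(-1) * g = [-0.0124, 0.414, -0.1801, 0.212].
Step 2: g^T H^(-1) g = sum_i g_i^2 / H_ii
  = (-0.1739)^2/14 + (4.9679)^2/12 + (-2.1611)^2/12 + (2.5437)^2/12
  = 0.0022 + 2.0567 + 0.3892 + 0.5392 = 2.9872
Step 3: Objective decrease = 0.5 * g^T H^(-1) g = 1.4936


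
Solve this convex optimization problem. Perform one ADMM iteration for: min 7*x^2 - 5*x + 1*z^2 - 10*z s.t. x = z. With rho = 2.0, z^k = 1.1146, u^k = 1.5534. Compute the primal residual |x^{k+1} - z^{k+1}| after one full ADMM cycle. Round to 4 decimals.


ADMM iteration with rho = 2.0, z^k = 1.1146, u^k = 1.5534
Step 1: x-update.
Minimize 7*x^2 - 5*x + (2.0/2)*(x - 1.1146 + 1.5534)^2
FOC: (2*7 + 2.0)*x = 5 + 2.0*(1.1146 - 1.5534)
x^{k+1} = 0.2577
Step 2: z-update.
Minimize 1*z^2 - 10*z + (2.0/2)*(0.2577 - z + 1.5534)^2
FOC: (2*1 + 2.0)*z = 10 + 2.0*(0.2577 + 1.5534)
z^{k+1} = 3.4055
Step 3: u-update.
u^{k+1} = 1.5534 + 0.2577 - 3.4055 = -1.5945
Step 4: Primal residual = |0.2577 - 3.4055| = 3.1479


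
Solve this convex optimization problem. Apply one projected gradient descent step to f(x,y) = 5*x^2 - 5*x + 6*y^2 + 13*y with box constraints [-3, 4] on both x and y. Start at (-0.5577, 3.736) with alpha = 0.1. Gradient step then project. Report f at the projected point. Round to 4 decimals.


Step 1: Compute gradient at (-0.5577, 3.736).
grad_x = 2*5*-0.5577 - 5 = -10.577
grad_y = 2*6*3.736 + 13 = 57.832
Step 2: Gradient step.
x_raw = -0.5577 - 0.1*-10.577 = 0.5
y_raw = 3.736 - 0.1*57.832 = -2.0472
Step 3: Project onto [-3, 4].
x_proj = clip(0.5) = 0.5
y_proj = clip(-2.0472) = -2.0472
Step 4: Evaluate f.
f(0.5, -2.0472) = -2.7174


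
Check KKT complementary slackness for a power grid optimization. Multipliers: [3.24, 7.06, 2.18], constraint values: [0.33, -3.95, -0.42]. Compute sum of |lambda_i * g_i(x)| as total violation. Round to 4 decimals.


KKT complementary slackness check:
lambda_1 * g_1 = 3.24 * 0.33 = 1.0692
lambda_2 * g_2 = 7.06 * -3.95 = -27.887
lambda_3 * g_3 = 2.18 * -0.42 = -0.9156
Total violation = 1.0692 + 27.887 + 0.9156 = 29.8718


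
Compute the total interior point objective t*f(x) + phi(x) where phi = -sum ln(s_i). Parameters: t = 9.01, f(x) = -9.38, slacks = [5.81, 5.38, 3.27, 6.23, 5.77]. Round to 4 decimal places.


Step 1: Compute log-barrier.
ln values: [1.7596, 1.6827, 1.1848, 1.8294, 1.7527]
phi = -(1.7596 + 1.6827 + 1.1848 + 1.8294 + 1.7527) = -8.2091
Step 2: Compute augmented objective.
t*f(x) = 9.01*-9.38 = -84.5138
Total = -84.5138 - 8.2091 = -92.7229


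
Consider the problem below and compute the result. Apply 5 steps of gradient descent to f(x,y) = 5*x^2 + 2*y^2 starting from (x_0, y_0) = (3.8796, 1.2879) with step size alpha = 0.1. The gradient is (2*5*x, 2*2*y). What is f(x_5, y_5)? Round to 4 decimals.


Gradient descent on f(x,y) = 5*x^2 + 2*y^2.
Starting point: (3.8796, 1.2879), alpha = 0.1
Step 1: grad_x = 2*5*3.8796 = 38.796, grad_y = 2*2*1.2879 = 5.1516
  x_1 = 3.8796 - 0.1*38.796 = 0.0
  y_1 = 1.2879 - 0.1*5.1516 = 0.7727
Step 2: grad_x = 2*5*0.0 = 0.0, grad_y = 2*2*0.7727 = 3.091
  x_2 = 0.0 - 0.1*0.0 = 0.0
  y_2 = 0.7727 - 0.1*3.091 = 0.4636
Step 3: grad_x = 2*5*0.0 = 0.0, grad_y = 2*2*0.4636 = 1.8546
  x_3 = 0.0 - 0.1*0.0 = 0.0
  y_3 = 0.4636 - 0.1*1.8546 = 0.2782
Step 4: grad_x = 2*5*0.0 = 0.0, grad_y = 2*2*0.2782 = 1.1127
  x_4 = 0.0 - 0.1*0.0 = 0.0
  y_4 = 0.2782 - 0.1*1.1127 = 0.1669
Step 5: grad_x = 2*5*0.0 = 0.0, grad_y = 2*2*0.1669 = 0.6676
  x_5 = 0.0 - 0.1*0.0 = 0.0
  y_5 = 0.1669 - 0.1*0.6676 = 0.1001
f(0.0, 0.1001) = 5*0.0^2 + 2*0.1001^2 = 0.0201


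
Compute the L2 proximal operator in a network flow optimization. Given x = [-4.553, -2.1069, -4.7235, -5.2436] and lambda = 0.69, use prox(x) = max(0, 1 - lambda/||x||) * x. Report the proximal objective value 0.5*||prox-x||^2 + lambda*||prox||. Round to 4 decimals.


Step 1: Compute ||x||.
||x|| = 8.6588
Step 2: Compute scaling factor.
scale = max(0, 1 - 0.69/8.6588) = 0.9203
Step 3: prox(x) = [-4.1902, -1.939, -4.3471, -4.8258]
||prox(x)|| = 7.9688
Step 4: Proximal objective.
0.5*||prox-x||^2 = 0.2381
lambda*||prox|| = 5.4985
Total = 5.7366


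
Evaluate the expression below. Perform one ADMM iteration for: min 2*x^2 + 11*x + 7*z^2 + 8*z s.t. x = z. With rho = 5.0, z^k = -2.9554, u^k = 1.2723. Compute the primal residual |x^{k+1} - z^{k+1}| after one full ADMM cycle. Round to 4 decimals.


ADMM iteration with rho = 5.0, z^k = -2.9554, u^k = 1.2723
Step 1: x-update.
Minimize 2*x^2 + 11*x + (5.0/2)*(x + 2.9554 + 1.2723)^2
FOC: (2*2 + 5.0)*x = -11 + 5.0*(-2.9554 - 1.2723)
x^{k+1} = -3.5709
Step 2: z-update.
Minimize 7*z^2 + 8*z + (5.0/2)*(-3.5709 - z + 1.2723)^2
FOC: (2*7 + 5.0)*z = -8 + 5.0*(-3.5709 + 1.2723)
z^{k+1} = -1.026
Step 3: u-update.
u^{k+1} = 1.2723 - 3.5709 + 1.026 = -1.2727
Step 4: Primal residual = |-3.5709 + 1.026| = 2.545


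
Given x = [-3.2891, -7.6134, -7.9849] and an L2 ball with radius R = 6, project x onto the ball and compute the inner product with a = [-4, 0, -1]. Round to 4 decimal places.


Step 1: Compute ||x|| (intermediates to 6 decimals).
||x|| = sqrt((-3.2891)^2 + (-7.6134)^2 + (-7.9849)^2) = 11.512631
Step 2: Project.
Since ||x|| > R, scale = R/||x|| = 6/11.512631 = 0.521167, proj(x) = scale * x
proj(x) = [-1.71417, -3.967853, -4.161466]
Step 3: Dot product.
a^T * proj(x) = -4*(-1.71417) + 0*(-3.967853) - 1*(-4.161466) = 11.0181


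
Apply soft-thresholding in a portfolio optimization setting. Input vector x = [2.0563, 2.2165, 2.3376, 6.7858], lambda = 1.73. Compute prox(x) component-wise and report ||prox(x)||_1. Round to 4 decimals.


Soft-thresholding with lambda = 1.73:
prox(2.0563) = sign(2.0563)*max(|2.0563| - 1.73, 0) = 0.3263
prox(2.2165) = sign(2.2165)*max(|2.2165| - 1.73, 0) = 0.4865
prox(2.3376) = sign(2.3376)*max(|2.3376| - 1.73, 0) = 0.6076
prox(6.7858) = sign(6.7858)*max(|6.7858| - 1.73, 0) = 5.0558
prox(x) = [0.3263, 0.4865, 0.6076, 5.0558]
||prox(x)||_1 = 0.3263 + 0.4865 + 0.6076 + 5.0558 = 6.4762


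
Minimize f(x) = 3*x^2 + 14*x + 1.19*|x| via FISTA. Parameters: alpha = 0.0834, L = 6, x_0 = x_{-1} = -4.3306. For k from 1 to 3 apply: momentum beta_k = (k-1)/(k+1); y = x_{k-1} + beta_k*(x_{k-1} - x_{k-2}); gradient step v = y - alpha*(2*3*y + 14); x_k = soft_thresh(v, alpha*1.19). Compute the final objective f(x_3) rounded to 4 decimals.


FISTA on f(x) = 3*x^2 + 14*x + 1.19*|x|
L = 6, alpha = 0.0834
Iteration 1: beta = 0.0, y = -4.3306 + 0.0*(-4.3306 + 4.3306) = -4.3306
  grad(y) = -11.9836, v = y - alpha*grad = -3.3312
  prox(v) = soft_thresh(-3.3312, 0.0992) = -3.2319
Iteration 2: beta = 0.3333, y = -3.2319 + 0.3333*(-3.2319 + 4.3306) = -2.8657
  grad(y) = -3.1942, v = y - alpha*grad = -2.5993
  prox(v) = soft_thresh(-2.5993, 0.0992) = -2.5001
Iteration 3: beta = 0.5, y = -2.5001 + 0.5*(-2.5001 + 3.2319) = -2.1341
  grad(y) = 1.1953, v = y - alpha*grad = -2.2338
  prox(v) = soft_thresh(-2.2338, 0.0992) = -2.1346
f(x_3) = 3*(-2.1346)^2 + 14*(-2.1346) + 1.19*|-2.1346| = -13.6747


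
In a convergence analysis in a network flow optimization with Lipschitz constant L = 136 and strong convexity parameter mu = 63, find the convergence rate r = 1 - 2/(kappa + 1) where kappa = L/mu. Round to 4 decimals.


Step 1: Compute the condition number.
kappa = L/mu = 136/63 = 2.1587
Step 2: Compute the convergence rate.
r = 1 - 2/(kappa + 1) = 1 - 2*mu/(L + mu) = (L - mu)/(L + mu) = 73/199 = 0.3668


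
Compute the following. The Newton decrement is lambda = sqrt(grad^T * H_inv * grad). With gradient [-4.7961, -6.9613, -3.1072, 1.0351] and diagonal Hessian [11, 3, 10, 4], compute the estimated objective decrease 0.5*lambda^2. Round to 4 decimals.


Step 1: H is diagonal, so H^(-1) * g = [-0.436, -2.3204, -0.3107, 0.2588].
Step 2: g^T H^(-1) g = sum_i g_i^2 / H_ii
  = (-4.7961)^2/11 + (-6.9613)^2/3 + (-3.1072)^2/10 + (1.0351)^2/4
  = 2.0911 + 16.1532 + 0.9655 + 0.2679 = 19.4777
Step 3: Objective decrease = 0.5 * g^T H^(-1) g = 9.7389


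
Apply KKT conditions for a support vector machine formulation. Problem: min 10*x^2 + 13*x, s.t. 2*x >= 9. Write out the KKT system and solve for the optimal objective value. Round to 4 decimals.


Step 1: Try lambda = 0 (constraint inactive).
x_unc = -13/(2*10) = -0.65
Check: 2*-0.65 = -1.3 < 9 -- violated!
Step 2: Constraint must be active: 2*x = 9
x* = 9/2 = 4.5
lambda = (2*10*4.5 + 13)/2 = 51.5
Step 3: Compute optimal value.
f(x*) = 10*4.5^2 + 13*4.5 = 261.0


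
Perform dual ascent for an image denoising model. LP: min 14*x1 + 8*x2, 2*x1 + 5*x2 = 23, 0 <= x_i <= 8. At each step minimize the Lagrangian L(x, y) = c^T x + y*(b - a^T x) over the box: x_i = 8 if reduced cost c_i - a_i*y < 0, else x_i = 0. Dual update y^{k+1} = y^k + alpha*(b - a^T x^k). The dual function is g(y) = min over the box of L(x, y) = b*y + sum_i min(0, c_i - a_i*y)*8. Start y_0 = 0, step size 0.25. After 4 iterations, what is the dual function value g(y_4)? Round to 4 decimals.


Dual ascent for LP: min 14*x1 + 8*x2, 2*x1 + 5*x2 = 23, 0 <= x_i <= 8
Step 1: y^k = 0.0, reduced costs: (14.0, 8.0)
  x^k = (0.0, 0.0), subgradient = b - a^T x = 23.0
  y^{k+1} = 0.0 + 0.25*23.0 = 5.75
Step 2: y^k = 5.75, reduced costs: (2.5, -20.75)
  x^k = (0.0, 8.0), subgradient = b - a^T x = -17.0
  y^{k+1} = 5.75 + 0.25*-17.0 = 1.5
Step 3: y^k = 1.5, reduced costs: (11.0, 0.5)
  x^k = (0.0, 0.0), subgradient = b - a^T x = 23.0
  y^{k+1} = 1.5 + 0.25*23.0 = 7.25
Step 4: y^k = 7.25, reduced costs: (-0.5, -28.25)
  x^k = (8.0, 8.0), subgradient = b - a^T x = -33.0
  y^{k+1} = 7.25 + 0.25*-33.0 = -1.0
Dual objective at y_4 = -1.0: reduced costs (16.0, 13.0), box minimizer x = (0.0, 0.0)
g(y_4) = b*y + (c1 - a1*y)*x1 + (c2 - a2*y)*x2 = 23*(-1.0) + 16.0*0.0 + 13.0*0.0 = -23.0 + 0.0 + 0.0 = -23.0


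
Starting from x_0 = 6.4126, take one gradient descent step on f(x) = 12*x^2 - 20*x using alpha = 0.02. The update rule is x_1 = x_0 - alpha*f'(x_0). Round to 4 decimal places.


We compute the gradient at x_0 and apply the update.
f'(x) = 24*x - 20
f'(6.4126) = 24*6.4126 - 20 = 133.9024
x_1 = 6.4126 - 0.02*133.9024 = 3.7346


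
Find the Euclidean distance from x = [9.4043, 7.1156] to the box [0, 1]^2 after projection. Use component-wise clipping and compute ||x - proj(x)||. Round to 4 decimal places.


Project each component onto [0, 1].
clip(9.4043) = 1.0, clip(7.1156) = 1.0
Projection = [1.0, 1.0]
Squared diffs: [70.6323, 37.4006]
Distance = sqrt(108.0329) = 10.3939


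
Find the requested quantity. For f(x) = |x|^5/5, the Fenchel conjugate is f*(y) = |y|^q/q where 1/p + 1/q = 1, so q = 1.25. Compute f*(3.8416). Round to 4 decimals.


The conjugate exponent q satisfies 1/p + 1/q = 1.
p = 5, so q = 5/(5 - 1) = 1.25
|y|^q = 3.8416^1.25 = 5.3782
f*(3.8416) = 5.3782 / 1.25 = 4.3026


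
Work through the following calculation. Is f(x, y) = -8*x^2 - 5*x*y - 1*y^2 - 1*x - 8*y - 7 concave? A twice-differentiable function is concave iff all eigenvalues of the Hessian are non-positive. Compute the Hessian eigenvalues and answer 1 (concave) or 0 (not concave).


The Hessian of f(x,y) = -8*x^2 - 5*x*y - 1*y^2 - 1*x - 8*y - 7 is:
H = [[-16, -5], [-5, -2]]
Trace = -16 - 2 = -18
Determinant = -16*-2 - (-5)^2 = 7
Discriminant = (-18)^2 - 4*7 = 296.0
Eigenvalues: lambda_1 = -17.6023, lambda_2 = -0.3977
The function is concave.

1


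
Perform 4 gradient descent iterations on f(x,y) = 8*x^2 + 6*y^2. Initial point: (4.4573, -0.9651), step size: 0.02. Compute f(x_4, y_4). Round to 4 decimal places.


Gradient descent on f(x,y) = 8*x^2 + 6*y^2.
Starting point: (4.4573, -0.9651), alpha = 0.02
Step 1: grad_x = 2*8*4.4573 = 71.3168, grad_y = 2*6*-0.9651 = -11.5812
  x_1 = 4.4573 - 0.02*71.3168 = 3.031
  y_1 = -0.9651 - 0.02*-11.5812 = -0.7335
Step 2: grad_x = 2*8*3.031 = 48.4954, grad_y = 2*6*-0.7335 = -8.8017
  x_2 = 3.031 - 0.02*48.4954 = 2.0611
  y_2 = -0.7335 - 0.02*-8.8017 = -0.5574
Step 3: grad_x = 2*8*2.0611 = 32.9769, grad_y = 2*6*-0.5574 = -6.6893
  x_3 = 2.0611 - 0.02*32.9769 = 1.4015
  y_3 = -0.5574 - 0.02*-6.6893 = -0.4237
Step 4: grad_x = 2*8*1.4015 = 22.4243, grad_y = 2*6*-0.4237 = -5.0839
  x_4 = 1.4015 - 0.02*22.4243 = 0.953
  y_4 = -0.4237 - 0.02*-5.0839 = -0.322
f(0.953, -0.322) = 8*0.953^2 + 6*(-0.322)^2 = 7.8882


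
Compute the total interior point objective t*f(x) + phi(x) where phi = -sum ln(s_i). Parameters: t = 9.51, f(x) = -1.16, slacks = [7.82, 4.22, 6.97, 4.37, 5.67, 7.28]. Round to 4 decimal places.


Step 1: Compute log-barrier.
ln values: [2.0567, 1.4398, 1.9416, 1.4748, 1.7352, 1.9851]
phi = -(2.0567 + 1.4398 + 1.9416 + 1.4748 + 1.7352 + 1.9851) = -10.6332
Step 2: Compute augmented objective.
t*f(x) = 9.51*-1.16 = -11.0316
Total = -11.0316 - 10.6332 = -21.6648


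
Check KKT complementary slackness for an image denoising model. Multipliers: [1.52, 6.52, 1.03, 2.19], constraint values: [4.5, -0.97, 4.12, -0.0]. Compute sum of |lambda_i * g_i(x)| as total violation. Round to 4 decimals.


KKT complementary slackness check:
lambda_1 * g_1 = 1.52 * 4.5 = 6.84
lambda_2 * g_2 = 6.52 * -0.97 = -6.3244
lambda_3 * g_3 = 1.03 * 4.12 = 4.2436
lambda_4 * g_4 = 2.19 * -0.0 = -0.0
Total violation = 6.84 + 6.3244 + 4.2436 + 0.0 = 17.408


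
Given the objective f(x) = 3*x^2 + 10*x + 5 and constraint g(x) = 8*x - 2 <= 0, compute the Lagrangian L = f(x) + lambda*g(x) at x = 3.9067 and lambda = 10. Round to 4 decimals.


Step 1: Evaluate f(x).
f(3.9067) = 3*3.9067^2 + 10*3.9067 + 5 = 89.8539
Step 2: Evaluate g(x).
g(3.9067) = 8*3.9067 - 2 = 29.2536
Step 3: Compute Lagrangian.
L = 89.8539 + 10*29.2536 = 382.3899


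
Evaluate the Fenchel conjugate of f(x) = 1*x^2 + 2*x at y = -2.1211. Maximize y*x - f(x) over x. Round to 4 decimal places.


f*(y) = sup_x {y*x - a*x^2 - b*x} = sup_x {(y-b)*x - a*x^2}
FOC: (y - b) - 2a*x = 0 => x* = (y - b)/(2a)
x* = (-2.1211 - 2)/(2*1) = -2.0606
f*(-2.1211) = (y-b)^2/(4a) = (-2.1211 - 2)^2/(4*1)
= 16.9835/4 = 4.2459


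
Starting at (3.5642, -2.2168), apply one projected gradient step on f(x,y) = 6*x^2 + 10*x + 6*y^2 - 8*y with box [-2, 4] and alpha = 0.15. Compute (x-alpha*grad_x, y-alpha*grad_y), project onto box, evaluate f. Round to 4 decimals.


Step 1: Compute gradient at (3.5642, -2.2168).
grad_x = 2*6*3.5642 + 10 = 52.7704
grad_y = 2*6*-2.2168 - 8 = -34.6016
Step 2: Gradient step.
x_raw = 3.5642 - 0.15*52.7704 = -4.3514
y_raw = -2.2168 - 0.15*-34.6016 = 2.9734
Step 3: Project onto [-2, 4].
x_proj = clip(-4.3514) = -2.0
y_proj = clip(2.9734) = 2.9734
Step 4: Evaluate f.
f(-2.0, 2.9734) = 33.2606


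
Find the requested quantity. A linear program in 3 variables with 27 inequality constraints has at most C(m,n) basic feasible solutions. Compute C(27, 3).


Each vertex corresponds to some choice of n active constraints out of m, so the number of vertices is at most C(m, n) = m! / (n!(m-n)!).
m = 27, n = 3
Numerator: 27 * 26 * 25
Denominator: 3! = 6
C(27, 3) = 2925


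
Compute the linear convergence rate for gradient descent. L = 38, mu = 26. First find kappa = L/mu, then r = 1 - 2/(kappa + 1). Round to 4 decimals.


Step 1: Compute the condition number.
kappa = L/mu = 38/26 = 1.4615
Step 2: Compute the convergence rate.
r = 1 - 2/(kappa + 1) = 1 - 2*mu/(L + mu) = (L - mu)/(L + mu) = 12/64 = 0.1875


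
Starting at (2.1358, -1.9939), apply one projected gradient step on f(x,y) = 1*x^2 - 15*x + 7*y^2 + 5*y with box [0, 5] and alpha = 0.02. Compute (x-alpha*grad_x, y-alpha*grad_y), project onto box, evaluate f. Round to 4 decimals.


Step 1: Compute gradient at (2.1358, -1.9939).
grad_x = 2*1*2.1358 - 15 = -10.7284
grad_y = 2*7*-1.9939 + 5 = -22.9146
Step 2: Gradient step.
x_raw = 2.1358 - 0.02*-10.7284 = 2.3504
y_raw = -1.9939 - 0.02*-22.9146 = -1.5356
Step 3: Project onto [0, 5].
x_proj = clip(2.3504) = 2.3504
y_proj = clip(-1.5356) = 0.0
Step 4: Evaluate f.
f(2.3504, 0.0) = -29.7313
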